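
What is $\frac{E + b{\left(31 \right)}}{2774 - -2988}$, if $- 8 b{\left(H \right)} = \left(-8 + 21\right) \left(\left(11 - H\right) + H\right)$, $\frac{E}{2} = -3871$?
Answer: $- \frac{62079}{46096} \approx -1.3467$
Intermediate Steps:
$E = -7742$ ($E = 2 \left(-3871\right) = -7742$)
$b{\left(H \right)} = - \frac{143}{8}$ ($b{\left(H \right)} = - \frac{\left(-8 + 21\right) \left(\left(11 - H\right) + H\right)}{8} = - \frac{13 \cdot 11}{8} = \left(- \frac{1}{8}\right) 143 = - \frac{143}{8}$)
$\frac{E + b{\left(31 \right)}}{2774 - -2988} = \frac{-7742 - \frac{143}{8}}{2774 - -2988} = - \frac{62079}{8 \left(2774 + 2988\right)} = - \frac{62079}{8 \cdot 5762} = \left(- \frac{62079}{8}\right) \frac{1}{5762} = - \frac{62079}{46096}$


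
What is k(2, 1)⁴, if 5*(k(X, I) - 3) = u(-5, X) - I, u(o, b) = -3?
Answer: 14641/625 ≈ 23.426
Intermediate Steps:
k(X, I) = 12/5 - I/5 (k(X, I) = 3 + (-3 - I)/5 = 3 + (-⅗ - I/5) = 12/5 - I/5)
k(2, 1)⁴ = (12/5 - ⅕*1)⁴ = (12/5 - ⅕)⁴ = (11/5)⁴ = 14641/625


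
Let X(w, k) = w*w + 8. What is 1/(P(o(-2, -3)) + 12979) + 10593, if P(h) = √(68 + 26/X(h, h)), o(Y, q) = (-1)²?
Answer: 16059934400094/1516089331 - 3*√638/1516089331 ≈ 10593.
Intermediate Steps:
X(w, k) = 8 + w² (X(w, k) = w² + 8 = 8 + w²)
o(Y, q) = 1
P(h) = √(68 + 26/(8 + h²))
1/(P(o(-2, -3)) + 12979) + 10593 = 1/(√(68 + 26/(8 + 1²)) + 12979) + 10593 = 1/(√(68 + 26/(8 + 1)) + 12979) + 10593 = 1/(√(68 + 26/9) + 12979) + 10593 = 1/(√(638/9) + 12979) + 10593 = 1/(√638/3 + 12979) + 10593 = 1/(12979 + √638/3) + 10593 = 10593 + 1/(12979 + √638/3)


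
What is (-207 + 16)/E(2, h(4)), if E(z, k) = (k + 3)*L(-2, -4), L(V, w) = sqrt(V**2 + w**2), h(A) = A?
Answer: -191*sqrt(5)/70 ≈ -6.1013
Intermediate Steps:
E(z, k) = 2*sqrt(5)*(3 + k) (E(z, k) = (k + 3)*sqrt((-2)**2 + (-4)**2) = (3 + k)*sqrt(4 + 16) = (3 + k)*sqrt(20) = (3 + k)*(2*sqrt(5)) = 2*sqrt(5)*(3 + k))
(-207 + 16)/E(2, h(4)) = (-207 + 16)/((2*sqrt(5)*(3 + 4))) = -191*sqrt(5)/70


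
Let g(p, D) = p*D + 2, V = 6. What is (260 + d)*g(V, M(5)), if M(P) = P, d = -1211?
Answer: -30432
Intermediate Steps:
g(p, D) = 2 + D*p (g(p, D) = D*p + 2 = 2 + D*p)
(260 + d)*g(V, M(5)) = (260 - 1211)*(2 + 5*6) = -951*(2 + 30) = -951*32 = -30432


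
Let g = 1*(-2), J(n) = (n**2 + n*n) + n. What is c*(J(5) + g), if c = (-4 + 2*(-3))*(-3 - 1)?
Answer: 2120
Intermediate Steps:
J(n) = n + 2*n**2 (J(n) = (n**2 + n**2) + n = 2*n**2 + n = n + 2*n**2)
g = -2
c = 40 (c = (-4 - 6)*(-4) = -10*(-4) = 40)
c*(J(5) + g) = 40*(5*(1 + 2*5) - 2) = 40*(5*(1 + 10) - 2) = 40*(5*11 - 2) = 40*(55 - 2) = 40*53 = 2120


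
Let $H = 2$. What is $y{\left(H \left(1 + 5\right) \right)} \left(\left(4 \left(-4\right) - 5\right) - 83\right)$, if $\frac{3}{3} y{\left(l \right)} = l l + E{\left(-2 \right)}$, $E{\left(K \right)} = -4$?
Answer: $-14560$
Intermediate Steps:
$y{\left(l \right)} = -4 + l^{2}$ ($y{\left(l \right)} = l l - 4 = l^{2} - 4 = -4 + l^{2}$)
$y{\left(H \left(1 + 5\right) \right)} \left(\left(4 \left(-4\right) - 5\right) - 83\right) = \left(-4 + \left(2 \left(1 + 5\right)\right)^{2}\right) \left(\left(4 \left(-4\right) - 5\right) - 83\right) = \left(-4 + \left(2 \cdot 6\right)^{2}\right) \left(\left(-16 - 5\right) - 83\right) = \left(-4 + 12^{2}\right) \left(-21 - 83\right) = \left(-4 + 144\right) \left(-104\right) = 140 \left(-104\right) = -14560$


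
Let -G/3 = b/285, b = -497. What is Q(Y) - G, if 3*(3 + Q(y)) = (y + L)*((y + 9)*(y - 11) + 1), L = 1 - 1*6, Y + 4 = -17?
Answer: -953296/285 ≈ -3344.9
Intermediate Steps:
Y = -21 (Y = -4 - 17 = -21)
G = 497/95 (G = -(-1491)/285 = -3*(-497/285) = 497/95 ≈ 5.2316)
L = -5 (L = 1 - 6 = -5)
Q(y) = -3 + (1 + (-11 + y)*(9 + y))*(-5 + y)/3 (Q(y) = -3 + ((y - 5)*((y + 9)*(y - 11) + 1))/3 = -3 + ((-5 + y)*((9 + y)*(-11 + y) + 1))/3 = -3 + ((-5 + y)*((-11 + y)*(9 + y) + 1))/3 = -3 + ((-5 + y)*(1 + (-11 + y)*(9 + y)))/3 = -3 + ((1 + (-11 + y)*(9 + y))*(-5 + y))/3 = -3 + (1 + (-11 + y)*(9 + y))*(-5 + y)/3)
Q(Y) - G = (481/3 - 88/3*(-21) - 7/3*(-21)² + (⅓)*(-21)³) - 1*497/95 = (481/3 + 616 - 7/3*441 + (⅓)*(-9261)) - 497/95 = (481/3 + 616 - 1029 - 3087) - 497/95 = -10019/3 - 497/95 = -953296/285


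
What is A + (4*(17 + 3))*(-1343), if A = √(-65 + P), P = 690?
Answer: -107415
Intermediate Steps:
A = 25 (A = √(-65 + 690) = √625 = 25)
A + (4*(17 + 3))*(-1343) = 25 + (4*(17 + 3))*(-1343) = 25 + (4*20)*(-1343) = 25 + 80*(-1343) = 25 - 107440 = -107415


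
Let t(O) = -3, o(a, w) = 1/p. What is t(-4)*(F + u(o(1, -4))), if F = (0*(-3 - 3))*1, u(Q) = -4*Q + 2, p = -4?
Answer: -9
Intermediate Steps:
o(a, w) = -¼ (o(a, w) = 1/(-4) = -¼)
u(Q) = 2 - 4*Q
F = 0 (F = (0*(-6))*1 = 0*1 = 0)
t(-4)*(F + u(o(1, -4))) = -3*(0 + (2 - 4*(-¼))) = -3*(0 + (2 + 1)) = -3*(0 + 3) = -3*3 = -9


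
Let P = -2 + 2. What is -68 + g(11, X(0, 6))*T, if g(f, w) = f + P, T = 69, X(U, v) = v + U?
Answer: 691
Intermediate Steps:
X(U, v) = U + v
P = 0
g(f, w) = f (g(f, w) = f + 0 = f)
-68 + g(11, X(0, 6))*T = -68 + 11*69 = -68 + 759 = 691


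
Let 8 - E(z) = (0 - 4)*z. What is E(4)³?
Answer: 13824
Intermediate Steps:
E(z) = 8 + 4*z (E(z) = 8 - (0 - 4)*z = 8 - (-4)*z = 8 + 4*z)
E(4)³ = (8 + 4*4)³ = (8 + 16)³ = 24³ = 13824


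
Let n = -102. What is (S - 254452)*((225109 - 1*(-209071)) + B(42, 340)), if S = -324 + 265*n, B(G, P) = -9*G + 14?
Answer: -122251951696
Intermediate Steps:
B(G, P) = 14 - 9*G
S = -27354 (S = -324 + 265*(-102) = -324 - 27030 = -27354)
(S - 254452)*((225109 - 1*(-209071)) + B(42, 340)) = (-27354 - 254452)*((225109 - 1*(-209071)) + (14 - 9*42)) = -281806*((225109 + 209071) + (14 - 378)) = -281806*(434180 - 364) = -281806*433816 = -122251951696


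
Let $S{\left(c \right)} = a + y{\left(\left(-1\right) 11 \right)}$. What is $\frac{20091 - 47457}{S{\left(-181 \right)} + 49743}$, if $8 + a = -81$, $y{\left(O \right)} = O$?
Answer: $- \frac{27366}{49643} \approx -0.55126$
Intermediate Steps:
$a = -89$ ($a = -8 - 81 = -89$)
$S{\left(c \right)} = -100$ ($S{\left(c \right)} = -89 - 11 = -100$)
$\frac{20091 - 47457}{S{\left(-181 \right)} + 49743} = \frac{20091 - 47457}{-100 + 49743} = - \frac{27366}{49643}$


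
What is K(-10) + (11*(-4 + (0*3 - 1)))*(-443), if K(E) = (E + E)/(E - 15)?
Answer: 121829/5 ≈ 24366.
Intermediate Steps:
K(E) = 2*E/(-15 + E) (K(E) = (2*E)/(-15 + E) = 2*E/(-15 + E))
K(-10) + (11*(-4 + (0*3 - 1)))*(-443) = 2*(-10)/(-15 - 10) + (11*(-4 + (0*3 - 1)))*(-443) = 2*(-10)/(-25) + (11*(-4 + (0 - 1)))*(-443) = 2*(-10)*(-1/25) + (11*(-4 - 1))*(-443) = 4/5 + (11*(-5))*(-443) = 4/5 - 55*(-443) = 4/5 + 24365 = 121829/5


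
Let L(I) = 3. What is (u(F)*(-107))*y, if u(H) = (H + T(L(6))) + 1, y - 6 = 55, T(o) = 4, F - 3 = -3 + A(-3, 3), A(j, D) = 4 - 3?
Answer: -39162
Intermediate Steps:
A(j, D) = 1
F = 1 (F = 3 + (-3 + 1) = 3 - 2 = 1)
y = 61 (y = 6 + 55 = 61)
u(H) = 5 + H (u(H) = (H + 4) + 1 = (4 + H) + 1 = 5 + H)
(u(F)*(-107))*y = ((5 + 1)*(-107))*61 = (6*(-107))*61 = -642*61 = -39162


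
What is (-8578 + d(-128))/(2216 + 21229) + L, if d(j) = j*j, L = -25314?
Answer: -197826308/7815 ≈ -25314.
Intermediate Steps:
d(j) = j**2
(-8578 + d(-128))/(2216 + 21229) + L = (-8578 + (-128)**2)/(2216 + 21229) - 25314 = (-8578 + 16384)/23445 - 25314 = 7806*(1/23445) - 25314 = 2602/7815 - 25314 = -197826308/7815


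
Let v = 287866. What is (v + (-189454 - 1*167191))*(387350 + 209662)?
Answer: -41061888348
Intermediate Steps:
(v + (-189454 - 1*167191))*(387350 + 209662) = (287866 + (-189454 - 1*167191))*(387350 + 209662) = (287866 + (-189454 - 167191))*597012 = (287866 - 356645)*597012 = -68779*597012 = -41061888348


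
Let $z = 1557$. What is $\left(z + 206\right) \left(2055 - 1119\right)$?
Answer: $1650168$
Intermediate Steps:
$\left(z + 206\right) \left(2055 - 1119\right) = \left(1557 + 206\right) \left(2055 - 1119\right) = 1763 \cdot 936 = 1650168$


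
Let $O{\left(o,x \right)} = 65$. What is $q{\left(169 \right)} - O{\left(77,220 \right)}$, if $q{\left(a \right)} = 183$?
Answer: $118$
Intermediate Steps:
$q{\left(169 \right)} - O{\left(77,220 \right)} = 183 - 65 = 118$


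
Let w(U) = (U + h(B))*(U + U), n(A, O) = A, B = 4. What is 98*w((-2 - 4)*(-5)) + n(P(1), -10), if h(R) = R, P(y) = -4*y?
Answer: 199916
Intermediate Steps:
w(U) = 2*U*(4 + U) (w(U) = (U + 4)*(U + U) = (4 + U)*(2*U) = 2*U*(4 + U))
98*w((-2 - 4)*(-5)) + n(P(1), -10) = 98*(2*((-2 - 4)*(-5))*(4 + (-2 - 4)*(-5))) - 4*1 = 98*(2*(-6*(-5))*(4 - 6*(-5))) - 4 = 98*(2*30*(4 + 30)) - 4 = 98*(2*30*34) - 4 = 98*2040 - 4 = 199920 - 4 = 199916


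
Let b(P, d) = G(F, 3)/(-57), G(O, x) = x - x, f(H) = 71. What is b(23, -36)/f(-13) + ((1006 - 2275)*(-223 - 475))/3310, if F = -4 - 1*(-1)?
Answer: 442881/1655 ≈ 267.60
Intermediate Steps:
F = -3 (F = -4 + 1 = -3)
G(O, x) = 0
b(P, d) = 0 (b(P, d) = 0/(-57) = 0*(-1/57) = 0)
b(23, -36)/f(-13) + ((1006 - 2275)*(-223 - 475))/3310 = 0/71 + ((1006 - 2275)*(-223 - 475))/3310 = 0*(1/71) - 1269*(-698)*(1/3310) = 0 + 885762*(1/3310) = 0 + 442881/1655 = 442881/1655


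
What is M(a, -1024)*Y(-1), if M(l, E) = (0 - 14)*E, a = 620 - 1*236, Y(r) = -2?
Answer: -28672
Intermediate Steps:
a = 384 (a = 620 - 236 = 384)
M(l, E) = -14*E
M(a, -1024)*Y(-1) = -14*(-1024)*(-2) = 14336*(-2) = -28672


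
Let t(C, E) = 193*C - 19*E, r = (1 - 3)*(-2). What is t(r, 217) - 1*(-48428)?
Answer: 45077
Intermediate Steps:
r = 4 (r = -2*(-2) = 4)
t(C, E) = -19*E + 193*C
t(r, 217) - 1*(-48428) = (-19*217 + 193*4) - 1*(-48428) = (-4123 + 772) + 48428 = -3351 + 48428 = 45077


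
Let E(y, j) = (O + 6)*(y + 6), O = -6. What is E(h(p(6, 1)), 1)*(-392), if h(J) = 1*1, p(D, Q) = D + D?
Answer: 0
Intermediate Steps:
p(D, Q) = 2*D
h(J) = 1
E(y, j) = 0 (E(y, j) = (-6 + 6)*(y + 6) = 0*(6 + y) = 0)
E(h(p(6, 1)), 1)*(-392) = 0*(-392) = 0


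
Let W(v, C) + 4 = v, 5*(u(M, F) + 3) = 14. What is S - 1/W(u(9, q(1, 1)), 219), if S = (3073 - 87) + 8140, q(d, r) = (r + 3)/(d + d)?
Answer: 233651/21 ≈ 11126.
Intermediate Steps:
q(d, r) = (3 + r)/(2*d) (q(d, r) = (3 + r)/((2*d)) = (3 + r)*(1/(2*d)) = (3 + r)/(2*d))
u(M, F) = -⅕ (u(M, F) = -3 + (⅕)*14 = -3 + 14/5 = -⅕)
W(v, C) = -4 + v
S = 11126 (S = 2986 + 8140 = 11126)
S - 1/W(u(9, q(1, 1)), 219) = 11126 - 1/(-4 - ⅕) = 11126 - 1/(-21/5) = 11126 - 1*(-5/21) = 11126 + 5/21 = 233651/21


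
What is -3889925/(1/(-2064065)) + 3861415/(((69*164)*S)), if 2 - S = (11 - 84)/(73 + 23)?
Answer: 401284292043480639/49979 ≈ 8.0291e+12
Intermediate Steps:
S = 265/96 (S = 2 - (11 - 84)/(73 + 23) = 2 - (-73)/96 = 2 - 1*(-73/96) = 2 + 73/96 = 265/96 ≈ 2.7604)
-3889925/(1/(-2064065)) + 3861415/(((69*164)*S)) = -3889925/(1/(-2064065)) + 3861415/(((69*164)*(265/96))) = -3889925/(-1/2064065) + 3861415/((11316*(265/96))) = -3889925*(-2064065) + 3861415/(249895/8) = 8029058045125 + 3861415*(8/249895) = 8029058045125 + 6178264/49979 = 401284292043480639/49979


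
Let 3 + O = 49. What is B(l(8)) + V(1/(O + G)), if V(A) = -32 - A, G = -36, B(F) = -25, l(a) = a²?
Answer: -571/10 ≈ -57.100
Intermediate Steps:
O = 46 (O = -3 + 49 = 46)
B(l(8)) + V(1/(O + G)) = -25 + (-32 - 1/(46 - 36)) = -25 + (-32 - 1/10) = -25 + (-32 - 1*⅒) = -25 + (-32 - ⅒) = -25 - 321/10 = -571/10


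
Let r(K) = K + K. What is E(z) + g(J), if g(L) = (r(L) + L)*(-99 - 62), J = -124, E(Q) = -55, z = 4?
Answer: 59837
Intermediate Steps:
r(K) = 2*K
g(L) = -483*L (g(L) = (2*L + L)*(-99 - 62) = (3*L)*(-161) = -483*L)
E(z) + g(J) = -55 - 483*(-124) = -55 + 59892 = 59837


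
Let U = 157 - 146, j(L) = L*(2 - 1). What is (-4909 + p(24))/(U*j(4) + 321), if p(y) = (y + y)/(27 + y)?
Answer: -83437/6205 ≈ -13.447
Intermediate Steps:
p(y) = 2*y/(27 + y) (p(y) = (2*y)/(27 + y) = 2*y/(27 + y))
j(L) = L (j(L) = L*1 = L)
U = 11
(-4909 + p(24))/(U*j(4) + 321) = (-4909 + 2*24/(27 + 24))/(11*4 + 321) = (-4909 + 2*24/51)/(44 + 321) = (-4909 + 2*24*(1/51))/365 = (-4909 + 16/17)*(1/365) = -83437/17*1/365 = -83437/6205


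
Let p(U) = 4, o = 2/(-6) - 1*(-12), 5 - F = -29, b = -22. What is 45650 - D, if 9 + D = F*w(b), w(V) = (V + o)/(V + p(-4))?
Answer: 1232266/27 ≈ 45640.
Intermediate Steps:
F = 34 (F = 5 - 1*(-29) = 5 + 29 = 34)
o = 35/3 (o = 2*(-⅙) + 12 = -⅓ + 12 = 35/3 ≈ 11.667)
w(V) = (35/3 + V)/(4 + V) (w(V) = (V + 35/3)/(V + 4) = (35/3 + V)/(4 + V))
D = 284/27 (D = -9 + 34*((35/3 - 22)/(4 - 22)) = -9 + 34*(-31/3/(-18)) = -9 + 34*(-1/18*(-31/3)) = -9 + 34*(31/54) = -9 + 527/27 = 284/27 ≈ 10.519)
45650 - D = 45650 - 1*284/27 = 45650 - 284/27 = 1232266/27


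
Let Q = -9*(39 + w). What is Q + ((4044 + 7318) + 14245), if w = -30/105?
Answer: 176810/7 ≈ 25259.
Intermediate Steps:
w = -2/7 (w = -30*1/105 = -2/7 ≈ -0.28571)
Q = -2439/7 (Q = -9*(39 - 2/7) = -9*271/7 = -2439/7 ≈ -348.43)
Q + ((4044 + 7318) + 14245) = -2439/7 + ((4044 + 7318) + 14245) = -2439/7 + (11362 + 14245) = -2439/7 + 25607 = 176810/7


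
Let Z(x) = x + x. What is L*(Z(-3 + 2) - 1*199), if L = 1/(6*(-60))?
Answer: 67/120 ≈ 0.55833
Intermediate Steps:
Z(x) = 2*x
L = -1/360 (L = 1/(-360) = -1/360 ≈ -0.0027778)
L*(Z(-3 + 2) - 1*199) = -(2*(-3 + 2) - 1*199)/360 = -(2*(-1) - 199)/360 = -(-2 - 199)/360 = -1/360*(-201) = 67/120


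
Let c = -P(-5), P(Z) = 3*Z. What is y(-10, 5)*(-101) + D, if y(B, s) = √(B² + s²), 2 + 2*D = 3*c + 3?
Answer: 23 - 505*√5 ≈ -1106.2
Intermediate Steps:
c = 15 (c = -3*(-5) = -1*(-15) = 15)
D = 23 (D = -1 + (3*15 + 3)/2 = -1 + (45 + 3)/2 = -1 + (½)*48 = -1 + 24 = 23)
y(-10, 5)*(-101) + D = √((-10)² + 5²)*(-101) + 23 = √(100 + 25)*(-101) + 23 = √125*(-101) + 23 = (5*√5)*(-101) + 23 = -505*√5 + 23 = 23 - 505*√5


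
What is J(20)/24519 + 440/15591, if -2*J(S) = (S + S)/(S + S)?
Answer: 2395681/84950162 ≈ 0.028201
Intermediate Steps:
J(S) = -½ (J(S) = -(S + S)/(2*(S + S)) = -2*S/(2*(2*S)) = -2*S*1/(2*S)/2 = -½*1 = -½)
J(20)/24519 + 440/15591 = -½/24519 + 440/15591 = -½*1/24519 + 440*(1/15591) = -1/49038 + 440/15591 = 2395681/84950162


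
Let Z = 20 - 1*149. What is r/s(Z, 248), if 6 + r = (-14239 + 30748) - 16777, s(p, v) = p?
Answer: 274/129 ≈ 2.1240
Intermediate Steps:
Z = -129 (Z = 20 - 149 = -129)
r = -274 (r = -6 + ((-14239 + 30748) - 16777) = -6 + (16509 - 16777) = -6 - 268 = -274)
r/s(Z, 248) = -274/(-129) = -274*(-1/129) = 274/129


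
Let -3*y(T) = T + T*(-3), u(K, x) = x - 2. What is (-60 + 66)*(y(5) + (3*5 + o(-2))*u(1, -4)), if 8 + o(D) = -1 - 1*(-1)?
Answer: -232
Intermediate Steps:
o(D) = -8 (o(D) = -8 + (-1 - 1*(-1)) = -8 + (-1 + 1) = -8 + 0 = -8)
u(K, x) = -2 + x
y(T) = 2*T/3 (y(T) = -(T + T*(-3))/3 = -(T - 3*T)/3 = -(-2)*T/3 = 2*T/3)
(-60 + 66)*(y(5) + (3*5 + o(-2))*u(1, -4)) = (-60 + 66)*((⅔)*5 + (3*5 - 8)*(-2 - 4)) = 6*(10/3 + (15 - 8)*(-6)) = 6*(10/3 + 7*(-6)) = 6*(10/3 - 42) = 6*(-116/3) = -232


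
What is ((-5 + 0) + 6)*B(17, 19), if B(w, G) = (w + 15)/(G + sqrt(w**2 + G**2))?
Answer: -608/289 + 160*sqrt(26)/289 ≈ 0.71918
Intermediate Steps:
B(w, G) = (15 + w)/(G + sqrt(G**2 + w**2))
((-5 + 0) + 6)*B(17, 19) = ((-5 + 0) + 6)*((15 + 17)/(19 + sqrt(19**2 + 17**2))) = (-5 + 6)*(32/(19 + sqrt(361 + 289))) = 1*(32/(19 + sqrt(650))) = 1*(32/(19 + 5*sqrt(26))) = 32/(19 + 5*sqrt(26))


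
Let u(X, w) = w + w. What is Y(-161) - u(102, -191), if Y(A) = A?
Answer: 221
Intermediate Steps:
u(X, w) = 2*w
Y(-161) - u(102, -191) = -161 - 2*(-191) = -161 - 1*(-382) = -161 + 382 = 221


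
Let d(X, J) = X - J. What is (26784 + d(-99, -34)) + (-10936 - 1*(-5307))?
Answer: 21090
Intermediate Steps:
(26784 + d(-99, -34)) + (-10936 - 1*(-5307)) = (26784 + (-99 - 1*(-34))) + (-10936 - 1*(-5307)) = (26784 + (-99 + 34)) + (-10936 + 5307) = (26784 - 65) - 5629 = 26719 - 5629 = 21090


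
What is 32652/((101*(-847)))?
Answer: -32652/85547 ≈ -0.38168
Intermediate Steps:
32652/((101*(-847))) = 32652/(-85547) = 32652*(-1/85547) = -32652/85547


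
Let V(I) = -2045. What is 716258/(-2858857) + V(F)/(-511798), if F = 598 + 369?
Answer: -360733049319/1463157294886 ≈ -0.24654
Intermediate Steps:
F = 967
716258/(-2858857) + V(F)/(-511798) = 716258/(-2858857) - 2045/(-511798) = 716258*(-1/2858857) - 2045*(-1/511798) = -716258/2858857 + 2045/511798 = -360733049319/1463157294886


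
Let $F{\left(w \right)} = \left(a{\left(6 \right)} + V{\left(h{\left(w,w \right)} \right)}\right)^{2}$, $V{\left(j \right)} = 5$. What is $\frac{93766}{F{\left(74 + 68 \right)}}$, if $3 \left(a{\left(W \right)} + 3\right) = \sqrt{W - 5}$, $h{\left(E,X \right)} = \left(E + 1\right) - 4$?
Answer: $\frac{843894}{49} \approx 17222.0$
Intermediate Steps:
$h{\left(E,X \right)} = -3 + E$ ($h{\left(E,X \right)} = \left(1 + E\right) - 4 = -3 + E$)
$a{\left(W \right)} = -3 + \frac{\sqrt{-5 + W}}{3}$ ($a{\left(W \right)} = -3 + \frac{\sqrt{W - 5}}{3} = -3 + \frac{\sqrt{-5 + W}}{3}$)
$F{\left(w \right)} = \frac{49}{9}$ ($F{\left(w \right)} = \left(\left(-3 + \frac{\sqrt{-5 + 6}}{3}\right) + 5\right)^{2} = \left(\left(-3 + \frac{\sqrt{1}}{3}\right) + 5\right)^{2} = \left(\left(-3 + \frac{1}{3} \cdot 1\right) + 5\right)^{2} = \left(\left(-3 + \frac{1}{3}\right) + 5\right)^{2} = \left(- \frac{8}{3} + 5\right)^{2} = \left(\frac{7}{3}\right)^{2} = \frac{49}{9}$)
$\frac{93766}{F{\left(74 + 68 \right)}} = \frac{93766}{\frac{49}{9}} = 93766 \cdot \frac{9}{49} = \frac{843894}{49}$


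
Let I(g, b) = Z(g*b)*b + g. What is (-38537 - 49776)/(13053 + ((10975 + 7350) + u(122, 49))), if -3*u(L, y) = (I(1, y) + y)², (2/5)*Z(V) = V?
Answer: 353252/48718163 ≈ 0.0072509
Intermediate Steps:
Z(V) = 5*V/2
I(g, b) = g + 5*g*b²/2 (I(g, b) = (5*(g*b)/2)*b + g = (5*(b*g)/2)*b + g = (5*b*g/2)*b + g = 5*g*b²/2 + g = g + 5*g*b²/2)
u(L, y) = -(1 + y + 5*y²/2)²/3 (u(L, y) = -((½)*1*(2 + 5*y²) + y)²/3 = -((1 + 5*y²/2) + y)²/3 = -(1 + y + 5*y²/2)²/3)
(-38537 - 49776)/(13053 + ((10975 + 7350) + u(122, 49))) = (-38537 - 49776)/(13053 + ((10975 + 7350) - (2 + 2*49 + 5*49²)²/12)) = -88313/(13053 + (18325 - (2 + 98 + 5*2401)²/12)) = -88313/(13053 + (18325 - (2 + 98 + 12005)²/12)) = -88313/(13053 + (18325 - 1/12*12105²)) = -88313/(13053 + (18325 - 1/12*146531025)) = -88313/(13053 + (18325 - 48843675/4)) = -88313/(13053 - 48770375/4) = -88313/(-48718163/4) = -88313*(-4/48718163) = 353252/48718163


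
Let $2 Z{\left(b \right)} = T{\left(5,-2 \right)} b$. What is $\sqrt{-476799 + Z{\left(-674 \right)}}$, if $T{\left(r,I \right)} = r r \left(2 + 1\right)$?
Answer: $3 i \sqrt{55786} \approx 708.57 i$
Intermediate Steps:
$T{\left(r,I \right)} = 3 r^{2}$ ($T{\left(r,I \right)} = r^{2} \cdot 3 = 3 r^{2}$)
$Z{\left(b \right)} = \frac{75 b}{2}$ ($Z{\left(b \right)} = \frac{3 \cdot 5^{2} b}{2} = \frac{3 \cdot 25 b}{2} = \frac{75 b}{2}$)
$\sqrt{-476799 + Z{\left(-674 \right)}} = \sqrt{-476799 + \frac{75}{2} \left(-674\right)} = \sqrt{-476799 - 25275} = \sqrt{-502074} = 3 i \sqrt{55786}$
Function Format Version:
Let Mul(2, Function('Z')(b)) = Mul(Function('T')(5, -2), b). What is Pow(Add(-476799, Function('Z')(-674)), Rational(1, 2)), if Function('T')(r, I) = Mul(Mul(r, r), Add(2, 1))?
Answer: Mul(3, I, Pow(55786, Rational(1, 2))) ≈ Mul(708.57, I)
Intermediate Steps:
Function('T')(r, I) = Mul(3, Pow(r, 2)) (Function('T')(r, I) = Mul(Pow(r, 2), 3) = Mul(3, Pow(r, 2)))
Function('Z')(b) = Mul(Rational(75, 2), b) (Function('Z')(b) = Mul(Rational(1, 2), Mul(Mul(3, Pow(5, 2)), b)) = Mul(Rational(1, 2), Mul(Mul(3, 25), b)) = Mul(Rational(1, 2), Mul(75, b)) = Mul(Rational(75, 2), b))
Pow(Add(-476799, Function('Z')(-674)), Rational(1, 2)) = Pow(Add(-476799, Mul(Rational(75, 2), -674)), Rational(1, 2)) = Pow(Add(-476799, -25275), Rational(1, 2)) = Pow(-502074, Rational(1, 2)) = Mul(3, I, Pow(55786, Rational(1, 2)))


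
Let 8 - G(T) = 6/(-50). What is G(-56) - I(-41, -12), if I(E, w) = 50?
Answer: -1047/25 ≈ -41.880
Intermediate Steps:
G(T) = 203/25 (G(T) = 8 - 6/(-50) = 8 - 6*(-1)/50 = 8 - 1*(-3/25) = 8 + 3/25 = 203/25)
G(-56) - I(-41, -12) = 203/25 - 1*50 = 203/25 - 50 = -1047/25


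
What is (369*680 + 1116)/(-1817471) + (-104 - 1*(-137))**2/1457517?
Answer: -121789176231/882998293169 ≈ -0.13793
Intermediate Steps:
(369*680 + 1116)/(-1817471) + (-104 - 1*(-137))**2/1457517 = (250920 + 1116)*(-1/1817471) + (-104 + 137)**2*(1/1457517) = 252036*(-1/1817471) + 33**2*(1/1457517) = -252036/1817471 + 1089*(1/1457517) = -252036/1817471 + 363/485839 = -121789176231/882998293169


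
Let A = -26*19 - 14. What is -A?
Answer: 508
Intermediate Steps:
A = -508 (A = -494 - 14 = -508)
-A = -1*(-508) = 508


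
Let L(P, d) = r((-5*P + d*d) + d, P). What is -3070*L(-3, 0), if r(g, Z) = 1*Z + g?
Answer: -36840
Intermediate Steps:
r(g, Z) = Z + g
L(P, d) = d + d² - 4*P (L(P, d) = P + ((-5*P + d*d) + d) = P + ((-5*P + d²) + d) = P + ((d² - 5*P) + d) = P + (d + d² - 5*P) = d + d² - 4*P)
-3070*L(-3, 0) = -3070*(0 + 0² - 4*(-3)) = -3070*(0 + 0 + 12) = -3070*12 = -36840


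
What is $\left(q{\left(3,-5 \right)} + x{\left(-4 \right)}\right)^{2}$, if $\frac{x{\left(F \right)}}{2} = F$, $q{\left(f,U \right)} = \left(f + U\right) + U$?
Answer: $225$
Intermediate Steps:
$q{\left(f,U \right)} = f + 2 U$ ($q{\left(f,U \right)} = \left(U + f\right) + U = f + 2 U$)
$x{\left(F \right)} = 2 F$
$\left(q{\left(3,-5 \right)} + x{\left(-4 \right)}\right)^{2} = \left(\left(3 + 2 \left(-5\right)\right) + 2 \left(-4\right)\right)^{2} = \left(\left(3 - 10\right) - 8\right)^{2} = \left(-7 - 8\right)^{2} = \left(-15\right)^{2} = 225$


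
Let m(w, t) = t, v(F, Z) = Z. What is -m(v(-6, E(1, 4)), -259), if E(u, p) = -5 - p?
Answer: 259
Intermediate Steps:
-m(v(-6, E(1, 4)), -259) = -1*(-259) = 259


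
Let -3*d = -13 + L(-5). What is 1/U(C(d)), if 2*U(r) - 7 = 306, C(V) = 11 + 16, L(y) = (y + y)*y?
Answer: 2/313 ≈ 0.0063898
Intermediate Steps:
L(y) = 2*y**2 (L(y) = (2*y)*y = 2*y**2)
d = -37/3 (d = -(-13 + 2*(-5)**2)/3 = -(-13 + 2*25)/3 = -(-13 + 50)/3 = -1/3*37 = -37/3 ≈ -12.333)
C(V) = 27
U(r) = 313/2 (U(r) = 7/2 + (1/2)*306 = 7/2 + 153 = 313/2)
1/U(C(d)) = 1/(313/2) = 2/313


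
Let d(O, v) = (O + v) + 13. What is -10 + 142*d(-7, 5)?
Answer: 1552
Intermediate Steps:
d(O, v) = 13 + O + v
-10 + 142*d(-7, 5) = -10 + 142*(13 - 7 + 5) = -10 + 142*11 = -10 + 1562 = 1552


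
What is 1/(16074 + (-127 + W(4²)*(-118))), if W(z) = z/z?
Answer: 1/15829 ≈ 6.3175e-5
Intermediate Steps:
W(z) = 1
1/(16074 + (-127 + W(4²)*(-118))) = 1/(16074 + (-127 + 1*(-118))) = 1/(16074 + (-127 - 118)) = 1/(16074 - 245) = 1/15829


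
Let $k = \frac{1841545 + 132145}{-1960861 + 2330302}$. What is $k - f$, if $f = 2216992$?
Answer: $- \frac{819045767782}{369441} \approx -2.217 \cdot 10^{6}$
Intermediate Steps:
$k = \frac{1973690}{369441} \approx 5.3424$
$k - f = \frac{1973690}{369441} - 2216992 = - \frac{819045767782}{369441}$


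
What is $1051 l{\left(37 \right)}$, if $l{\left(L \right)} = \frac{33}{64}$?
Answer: $\frac{34683}{64} \approx 541.92$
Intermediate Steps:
$l{\left(L \right)} = \frac{33}{64}$ ($l{\left(L \right)} = 33 \cdot \frac{1}{64} = \frac{33}{64}$)
$1051 l{\left(37 \right)} = 1051 \cdot \frac{33}{64} = \frac{34683}{64}$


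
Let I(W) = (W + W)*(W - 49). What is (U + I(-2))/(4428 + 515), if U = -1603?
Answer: -1399/4943 ≈ -0.28303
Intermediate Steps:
I(W) = 2*W*(-49 + W) (I(W) = (2*W)*(-49 + W) = 2*W*(-49 + W))
(U + I(-2))/(4428 + 515) = (-1603 + 2*(-2)*(-49 - 2))/(4428 + 515) = (-1603 + 2*(-2)*(-51))/4943 = (-1603 + 204)*(1/4943) = -1399*1/4943 = -1399/4943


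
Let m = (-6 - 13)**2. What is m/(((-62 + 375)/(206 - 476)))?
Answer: -97470/313 ≈ -311.41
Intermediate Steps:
m = 361 (m = (-19)**2 = 361)
m/(((-62 + 375)/(206 - 476))) = 361/(((-62 + 375)/(206 - 476))) = 361/((313/(-270))) = 361/((313*(-1/270))) = 361/(-313/270) = 361*(-270/313) = -97470/313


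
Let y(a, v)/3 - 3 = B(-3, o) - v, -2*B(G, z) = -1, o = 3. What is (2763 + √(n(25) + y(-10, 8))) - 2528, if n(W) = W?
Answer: 235 + √46/2 ≈ 238.39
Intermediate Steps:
B(G, z) = ½ (B(G, z) = -½*(-1) = ½)
y(a, v) = 21/2 - 3*v (y(a, v) = 9 + 3*(½ - v) = 9 + (3/2 - 3*v) = 21/2 - 3*v)
(2763 + √(n(25) + y(-10, 8))) - 2528 = (2763 + √(25 + (21/2 - 3*8))) - 2528 = (2763 + √(25 + (21/2 - 24))) - 2528 = (2763 + √(25 - 27/2)) - 2528 = (2763 + √(23/2)) - 2528 = (2763 + √46/2) - 2528 = 235 + √46/2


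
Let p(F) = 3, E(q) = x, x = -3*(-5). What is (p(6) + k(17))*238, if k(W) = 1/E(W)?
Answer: 10948/15 ≈ 729.87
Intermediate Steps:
x = 15
E(q) = 15
k(W) = 1/15
(p(6) + k(17))*238 = (3 + 1/15)*238 = (46/15)*238 = 10948/15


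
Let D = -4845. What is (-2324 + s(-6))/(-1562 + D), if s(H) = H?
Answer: 2330/6407 ≈ 0.36366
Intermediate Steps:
(-2324 + s(-6))/(-1562 + D) = (-2324 - 6)/(-1562 - 4845) = -2330/(-6407) = -2330*(-1/6407) = 2330/6407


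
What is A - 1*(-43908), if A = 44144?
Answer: 88052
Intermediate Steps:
A - 1*(-43908) = 44144 - 1*(-43908) = 44144 + 43908 = 88052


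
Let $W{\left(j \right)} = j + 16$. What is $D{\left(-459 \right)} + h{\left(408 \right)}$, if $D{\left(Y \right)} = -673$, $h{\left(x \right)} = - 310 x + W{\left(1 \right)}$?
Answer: $-127136$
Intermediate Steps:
$W{\left(j \right)} = 16 + j$
$h{\left(x \right)} = 17 - 310 x$ ($h{\left(x \right)} = - 310 x + \left(16 + 1\right) = - 310 x + 17 = 17 - 310 x$)
$D{\left(-459 \right)} + h{\left(408 \right)} = -673 + \left(17 - 126480\right) = -673 - 126463 = -127136$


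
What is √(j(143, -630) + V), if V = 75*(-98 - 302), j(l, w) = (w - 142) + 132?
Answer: 4*I*√1915 ≈ 175.04*I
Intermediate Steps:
j(l, w) = -10 + w (j(l, w) = (-142 + w) + 132 = -10 + w)
V = -30000 (V = 75*(-400) = -30000)
√(j(143, -630) + V) = √((-10 - 630) - 30000) = √(-640 - 30000) = √(-30640) = 4*I*√1915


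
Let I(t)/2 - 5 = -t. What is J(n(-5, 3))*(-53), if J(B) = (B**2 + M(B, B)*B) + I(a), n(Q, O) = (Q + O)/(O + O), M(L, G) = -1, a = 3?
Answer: -2120/9 ≈ -235.56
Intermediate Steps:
I(t) = 10 - 2*t (I(t) = 10 + 2*(-t) = 10 - 2*t)
n(Q, O) = (O + Q)/(2*O) (n(Q, O) = (O + Q)/((2*O)) = (O + Q)*(1/(2*O)) = (O + Q)/(2*O))
J(B) = 4 + B**2 - B (J(B) = (B**2 - B) + (10 - 2*3) = (B**2 - B) + (10 - 6) = (B**2 - B) + 4 = 4 + B**2 - B)
J(n(-5, 3))*(-53) = (4 + ((1/2)*(3 - 5)/3)**2 - (3 - 5)/(2*3))*(-53) = (4 + ((1/2)*(1/3)*(-2))**2 - (-2)/(2*3))*(-53) = (4 + (-1/3)**2 - 1*(-1/3))*(-53) = (4 + 1/9 + 1/3)*(-53) = (40/9)*(-53) = -2120/9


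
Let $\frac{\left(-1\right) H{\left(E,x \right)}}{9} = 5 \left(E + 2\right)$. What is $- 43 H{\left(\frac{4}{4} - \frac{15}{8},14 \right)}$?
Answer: $\frac{17415}{8} \approx 2176.9$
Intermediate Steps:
$H{\left(E,x \right)} = -90 - 45 E$ ($H{\left(E,x \right)} = - 9 \cdot 5 \left(E + 2\right) = - 9 \cdot 5 \left(2 + E\right) = - 9 \left(10 + 5 E\right) = -90 - 45 E$)
$- 43 H{\left(\frac{4}{4} - \frac{15}{8},14 \right)} = - 43 \left(-90 - 45 \left(\frac{4}{4} - \frac{15}{8}\right)\right) = - 43 \left(-90 - 45 \left(4 \cdot \frac{1}{4} - \frac{15}{8}\right)\right) = - 43 \left(-90 - 45 \left(1 - \frac{15}{8}\right)\right) = - 43 \left(-90 - - \frac{315}{8}\right) = - 43 \left(-90 + \frac{315}{8}\right) = \left(-43\right) \left(- \frac{405}{8}\right) = \frac{17415}{8}$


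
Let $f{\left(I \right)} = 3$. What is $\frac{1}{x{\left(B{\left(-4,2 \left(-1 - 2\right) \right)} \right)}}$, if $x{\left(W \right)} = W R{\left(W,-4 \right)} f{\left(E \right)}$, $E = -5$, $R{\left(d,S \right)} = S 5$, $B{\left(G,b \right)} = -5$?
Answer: $\frac{1}{300} \approx 0.0033333$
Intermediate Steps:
$R{\left(d,S \right)} = 5 S$
$x{\left(W \right)} = - 60 W$ ($x{\left(W \right)} = W 5 \left(-4\right) 3 = W \left(-20\right) 3 = - 20 W 3 = - 60 W$)
$\frac{1}{x{\left(B{\left(-4,2 \left(-1 - 2\right) \right)} \right)}} = \frac{1}{\left(-60\right) \left(-5\right)} = \frac{1}{300}$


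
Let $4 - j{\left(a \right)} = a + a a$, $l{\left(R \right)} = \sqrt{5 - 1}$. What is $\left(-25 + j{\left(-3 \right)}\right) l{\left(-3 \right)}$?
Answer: $-54$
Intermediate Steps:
$l{\left(R \right)} = 2$ ($l{\left(R \right)} = \sqrt{4} = 2$)
$j{\left(a \right)} = 4 - a - a^{2}$ ($j{\left(a \right)} = 4 - \left(a + a a\right) = 4 - \left(a + a^{2}\right) = 4 - a - a^{2}$)
$\left(-25 + j{\left(-3 \right)}\right) l{\left(-3 \right)} = \left(-25 - 2\right) 2 = \left(-27\right) 2 = -54$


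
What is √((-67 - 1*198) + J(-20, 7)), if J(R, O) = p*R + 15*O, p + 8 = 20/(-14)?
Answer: 10*√14/7 ≈ 5.3452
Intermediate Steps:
p = -66/7 (p = -8 + 20/(-14) = -8 + 20*(-1/14) = -8 - 10/7 = -66/7 ≈ -9.4286)
J(R, O) = 15*O - 66*R/7 (J(R, O) = -66*R/7 + 15*O = 15*O - 66*R/7)
√((-67 - 1*198) + J(-20, 7)) = √((-67 - 1*198) + (15*7 - 66/7*(-20))) = √((-67 - 198) + (105 + 1320/7)) = √(-265 + 2055/7) = √(200/7) = 10*√14/7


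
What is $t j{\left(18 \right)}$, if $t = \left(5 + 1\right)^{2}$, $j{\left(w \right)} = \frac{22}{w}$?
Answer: $44$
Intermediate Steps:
$t = 36$ ($t = 6^{2} = 36$)
$t j{\left(18 \right)} = 36 \cdot \frac{22}{18} = 36 \cdot 22 \cdot \frac{1}{18} = 36 \cdot \frac{11}{9} = 44$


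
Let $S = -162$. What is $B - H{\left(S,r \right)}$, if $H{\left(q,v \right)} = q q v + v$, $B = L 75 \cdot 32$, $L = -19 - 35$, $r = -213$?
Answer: $5460585$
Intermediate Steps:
$L = -54$
$B = -129600$ ($B = \left(-54\right) 75 \cdot 32 = \left(-4050\right) 32 = -129600$)
$H{\left(q,v \right)} = v + v q^{2}$ ($H{\left(q,v \right)} = q^{2} v + v = v q^{2} + v = v + v q^{2}$)
$B - H{\left(S,r \right)} = -129600 - - 213 \left(1 + \left(-162\right)^{2}\right) = -129600 - - 213 \left(1 + 26244\right) = -129600 - \left(-213\right) 26245 = -129600 - -5590185 = -129600 + 5590185 = 5460585$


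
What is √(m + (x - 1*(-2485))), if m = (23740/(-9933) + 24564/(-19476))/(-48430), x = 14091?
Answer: √124744546885110210197594070/86750285930 ≈ 128.75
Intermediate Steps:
m = 6540319/86750285930 (m = (23740*(-1/9933) + 24564*(-1/19476))*(-1/48430) = (-23740/9933 - 2047/1623)*(-1/48430) = -6540319/1791251*(-1/48430) = 6540319/86750285930 ≈ 7.5392e-5)
√(m + (x - 1*(-2485))) = √(6540319/86750285930 + (14091 - 1*(-2485))) = √(6540319/86750285930 + (14091 + 2485)) = √(6540319/86750285930 + 16576) = √(1437972746115999/86750285930) = √124744546885110210197594070/86750285930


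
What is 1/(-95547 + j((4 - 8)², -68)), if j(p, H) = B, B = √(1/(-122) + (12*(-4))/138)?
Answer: -89368294/8538872387151 - I*√311466/8538872387151 ≈ -1.0466e-5 - 6.5359e-11*I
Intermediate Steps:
B = 3*I*√311466/2806 (B = √(-1/122 - 48*1/138) = √(-1/122 - 8/23) = √(-999/2806) = 3*I*√311466/2806 ≈ 0.59668*I)
j(p, H) = 3*I*√311466/2806
1/(-95547 + j((4 - 8)², -68)) = 1/(-95547 + 3*I*√311466/2806)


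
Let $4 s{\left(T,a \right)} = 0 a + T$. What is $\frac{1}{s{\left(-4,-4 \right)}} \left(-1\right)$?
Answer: $1$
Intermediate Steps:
$s{\left(T,a \right)} = \frac{T}{4}$ ($s{\left(T,a \right)} = \frac{0 a + T}{4} = \frac{0 + T}{4} = \frac{T}{4}$)
$\frac{1}{s{\left(-4,-4 \right)}} \left(-1\right) = \frac{1}{\frac{1}{4} \left(-4\right)} \left(-1\right) = \frac{1}{-1} \left(-1\right) = \left(-1\right) \left(-1\right) = 1$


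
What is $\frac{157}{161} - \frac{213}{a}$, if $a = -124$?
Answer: $\frac{53761}{19964} \approx 2.6929$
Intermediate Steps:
$\frac{157}{161} - \frac{213}{a} = \frac{157}{161} - \frac{213}{-124} = 157 \cdot \frac{1}{161} - - \frac{213}{124} = \frac{157}{161} + \frac{213}{124} = \frac{53761}{19964}$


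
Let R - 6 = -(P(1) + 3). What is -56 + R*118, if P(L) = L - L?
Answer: 298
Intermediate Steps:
P(L) = 0
R = 3 (R = 6 - (0 + 3) = 6 - 1*3 = 6 - 3 = 3)
-56 + R*118 = -56 + 3*118 = -56 + 354 = 298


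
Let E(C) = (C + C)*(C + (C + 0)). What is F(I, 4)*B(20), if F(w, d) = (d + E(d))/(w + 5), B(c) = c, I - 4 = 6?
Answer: 272/3 ≈ 90.667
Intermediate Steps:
E(C) = 4*C² (E(C) = (2*C)*(C + C) = (2*C)*(2*C) = 4*C²)
I = 10 (I = 4 + 6 = 10)
F(w, d) = (d + 4*d²)/(5 + w) (F(w, d) = (d + 4*d²)/(w + 5) = (d + 4*d²)/(5 + w))
F(I, 4)*B(20) = (4*(1 + 4*4)/(5 + 10))*20 = (4*(1 + 16)/15)*20 = (4*(1/15)*17)*20 = (68/15)*20 = 272/3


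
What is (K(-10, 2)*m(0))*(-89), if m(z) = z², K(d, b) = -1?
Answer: 0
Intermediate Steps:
(K(-10, 2)*m(0))*(-89) = -1*0²*(-89) = -1*0*(-89) = 0*(-89) = 0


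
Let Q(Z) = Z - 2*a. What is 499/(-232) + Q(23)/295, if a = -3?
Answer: -140477/68440 ≈ -2.0526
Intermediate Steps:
Q(Z) = 6 + Z (Q(Z) = Z - 2*(-3) = Z + 6 = 6 + Z)
499/(-232) + Q(23)/295 = 499/(-232) + (6 + 23)/295 = 499*(-1/232) + 29*(1/295) = -499/232 + 29/295 = -140477/68440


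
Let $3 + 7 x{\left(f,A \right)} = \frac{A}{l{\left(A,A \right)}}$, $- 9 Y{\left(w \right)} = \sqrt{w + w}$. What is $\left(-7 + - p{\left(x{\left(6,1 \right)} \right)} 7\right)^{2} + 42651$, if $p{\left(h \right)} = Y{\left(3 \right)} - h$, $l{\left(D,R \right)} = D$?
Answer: $\frac{1153862}{27} - 14 \sqrt{6} \approx 42701.0$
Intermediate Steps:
$Y{\left(w \right)} = - \frac{\sqrt{2} \sqrt{w}}{9}$ ($Y{\left(w \right)} = - \frac{\sqrt{w + w}}{9} = - \frac{\sqrt{2 w}}{9} = - \frac{\sqrt{2} \sqrt{w}}{9}$)
$x{\left(f,A \right)} = - \frac{2}{7}$ ($x{\left(f,A \right)} = - \frac{3}{7} + \frac{A \frac{1}{A}}{7} = - \frac{3}{7} + \frac{1}{7} \cdot 1 = - \frac{3}{7} + \frac{1}{7} = - \frac{2}{7}$)
$p{\left(h \right)} = - h - \frac{\sqrt{6}}{9}$ ($p{\left(h \right)} = - \frac{\sqrt{2} \sqrt{3}}{9} - h = - \frac{\sqrt{6}}{9} - h = - h - \frac{\sqrt{6}}{9}$)
$\left(-7 + - p{\left(x{\left(6,1 \right)} \right)} 7\right)^{2} + 42651 = \left(-7 + - (\left(-1\right) \left(- \frac{2}{7}\right) - \frac{\sqrt{6}}{9}) 7\right)^{2} + 42651 = \left(-7 + - (\frac{2}{7} - \frac{\sqrt{6}}{9}) 7\right)^{2} + 42651 = \left(-7 + \left(- \frac{2}{7} + \frac{\sqrt{6}}{9}\right) 7\right)^{2} + 42651 = \left(-7 - \left(2 - \frac{7 \sqrt{6}}{9}\right)\right)^{2} + 42651 = \left(-9 + \frac{7 \sqrt{6}}{9}\right)^{2} + 42651 = 42651 + \left(-9 + \frac{7 \sqrt{6}}{9}\right)^{2}$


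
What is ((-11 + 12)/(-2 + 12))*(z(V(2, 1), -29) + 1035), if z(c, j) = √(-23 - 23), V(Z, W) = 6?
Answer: 207/2 + I*√46/10 ≈ 103.5 + 0.67823*I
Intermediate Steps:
z(c, j) = I*√46 (z(c, j) = √(-46) = I*√46)
((-11 + 12)/(-2 + 12))*(z(V(2, 1), -29) + 1035) = ((-11 + 12)/(-2 + 12))*(I*√46 + 1035) = (1/10)*(1035 + I*√46) = (1*(⅒))*(1035 + I*√46) = (1035 + I*√46)/10 = 207/2 + I*√46/10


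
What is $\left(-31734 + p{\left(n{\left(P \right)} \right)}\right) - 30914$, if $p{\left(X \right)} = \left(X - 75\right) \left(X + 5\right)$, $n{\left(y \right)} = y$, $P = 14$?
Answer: $-63807$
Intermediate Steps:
$p{\left(X \right)} = \left(-75 + X\right) \left(5 + X\right)$
$\left(-31734 + p{\left(n{\left(P \right)} \right)}\right) - 30914 = \left(-31734 - \left(1355 - 196\right)\right) - 30914 = \left(-31734 - 1159\right) - 30914 = -32893 - 30914 = -63807$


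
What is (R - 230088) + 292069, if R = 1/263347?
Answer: 16322510408/263347 ≈ 61981.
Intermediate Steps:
R = 1/263347 ≈ 3.7973e-6
(R - 230088) + 292069 = (1/263347 - 230088) + 292069 = -60592984535/263347 + 292069 = 16322510408/263347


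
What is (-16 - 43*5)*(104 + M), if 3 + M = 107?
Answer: -48048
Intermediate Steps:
M = 104 (M = -3 + 107 = 104)
(-16 - 43*5)*(104 + M) = (-16 - 43*5)*(104 + 104) = (-16 - 1*215)*208 = (-16 - 215)*208 = -231*208 = -48048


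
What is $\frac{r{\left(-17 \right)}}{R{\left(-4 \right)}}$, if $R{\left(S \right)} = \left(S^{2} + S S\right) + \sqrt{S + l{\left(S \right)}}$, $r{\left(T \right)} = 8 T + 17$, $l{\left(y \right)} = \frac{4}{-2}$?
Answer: $- \frac{1904}{515} + \frac{119 i \sqrt{6}}{1030} \approx -3.6971 + 0.283 i$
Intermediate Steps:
$l{\left(y \right)} = -2$ ($l{\left(y \right)} = 4 \left(- \frac{1}{2}\right) = -2$)
$r{\left(T \right)} = 17 + 8 T$
$R{\left(S \right)} = \sqrt{-2 + S} + 2 S^{2}$ ($R{\left(S \right)} = \left(S^{2} + S S\right) + \sqrt{S - 2} = \left(S^{2} + S^{2}\right) + \sqrt{-2 + S} = 2 S^{2} + \sqrt{-2 + S} = \sqrt{-2 + S} + 2 S^{2}$)
$\frac{r{\left(-17 \right)}}{R{\left(-4 \right)}} = \frac{17 + 8 \left(-17\right)}{\sqrt{-2 - 4} + 2 \left(-4\right)^{2}} = \frac{17 - 136}{\sqrt{-6} + 2 \cdot 16} = - \frac{119}{i \sqrt{6} + 32} = - \frac{119}{32 + i \sqrt{6}}$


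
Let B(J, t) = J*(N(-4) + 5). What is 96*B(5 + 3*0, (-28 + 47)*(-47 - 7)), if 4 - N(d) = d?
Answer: 6240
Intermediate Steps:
N(d) = 4 - d
B(J, t) = 13*J (B(J, t) = J*((4 - 1*(-4)) + 5) = J*((4 + 4) + 5) = J*(8 + 5) = J*13 = 13*J)
96*B(5 + 3*0, (-28 + 47)*(-47 - 7)) = 96*(13*(5 + 3*0)) = 96*(13*(5 + 0)) = 96*(13*5) = 96*65 = 6240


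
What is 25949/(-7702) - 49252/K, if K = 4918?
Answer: -253478043/18939218 ≈ -13.384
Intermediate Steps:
25949/(-7702) - 49252/K = 25949/(-7702) - 49252/4918 = 25949*(-1/7702) - 49252*1/4918 = -25949/7702 - 24626/2459 = -253478043/18939218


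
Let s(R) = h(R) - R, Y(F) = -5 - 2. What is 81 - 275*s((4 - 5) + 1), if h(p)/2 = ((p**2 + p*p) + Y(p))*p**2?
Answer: 81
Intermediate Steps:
Y(F) = -7
h(p) = 2*p**2*(-7 + 2*p**2) (h(p) = 2*(((p**2 + p*p) - 7)*p**2) = 2*(((p**2 + p**2) - 7)*p**2) = 2*((2*p**2 - 7)*p**2) = 2*((-7 + 2*p**2)*p**2) = 2*(p**2*(-7 + 2*p**2)) = 2*p**2*(-7 + 2*p**2))
s(R) = -R + R**2*(-14 + 4*R**2) (s(R) = R**2*(-14 + 4*R**2) - R = -R + R**2*(-14 + 4*R**2))
81 - 275*s((4 - 5) + 1) = 81 - 275*((4 - 5) + 1)*(-1 - 14*((4 - 5) + 1) + 4*((4 - 5) + 1)**3) = 81 - 275*(-1 + 1)*(-1 - 14*(-1 + 1) + 4*(-1 + 1)**3) = 81 - 0*(-1 - 14*0 + 4*0**3) = 81 - 0*(-1 + 0 + 4*0) = 81 - 0*(-1 + 0 + 0) = 81 - 0*(-1) = 81 - 275*0 = 81 + 0 = 81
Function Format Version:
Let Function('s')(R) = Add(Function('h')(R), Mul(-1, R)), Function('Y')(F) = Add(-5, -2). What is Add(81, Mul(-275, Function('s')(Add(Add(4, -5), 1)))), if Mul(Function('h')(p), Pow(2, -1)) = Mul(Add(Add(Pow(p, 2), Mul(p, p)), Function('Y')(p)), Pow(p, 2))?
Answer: 81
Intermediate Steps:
Function('Y')(F) = -7
Function('h')(p) = Mul(2, Pow(p, 2), Add(-7, Mul(2, Pow(p, 2)))) (Function('h')(p) = Mul(2, Mul(Add(Add(Pow(p, 2), Mul(p, p)), -7), Pow(p, 2))) = Mul(2, Mul(Add(Add(Pow(p, 2), Pow(p, 2)), -7), Pow(p, 2))) = Mul(2, Mul(Add(Mul(2, Pow(p, 2)), -7), Pow(p, 2))) = Mul(2, Mul(Add(-7, Mul(2, Pow(p, 2))), Pow(p, 2))) = Mul(2, Mul(Pow(p, 2), Add(-7, Mul(2, Pow(p, 2))))) = Mul(2, Pow(p, 2), Add(-7, Mul(2, Pow(p, 2)))))
Function('s')(R) = Add(Mul(-1, R), Mul(Pow(R, 2), Add(-14, Mul(4, Pow(R, 2))))) (Function('s')(R) = Add(Mul(Pow(R, 2), Add(-14, Mul(4, Pow(R, 2)))), Mul(-1, R)) = Add(Mul(-1, R), Mul(Pow(R, 2), Add(-14, Mul(4, Pow(R, 2))))))
Add(81, Mul(-275, Function('s')(Add(Add(4, -5), 1)))) = Add(81, Mul(-275, Mul(Add(Add(4, -5), 1), Add(-1, Mul(-14, Add(Add(4, -5), 1)), Mul(4, Pow(Add(Add(4, -5), 1), 3)))))) = Add(81, Mul(-275, Mul(Add(-1, 1), Add(-1, Mul(-14, Add(-1, 1)), Mul(4, Pow(Add(-1, 1), 3)))))) = Add(81, Mul(-275, Mul(0, Add(-1, Mul(-14, 0), Mul(4, Pow(0, 3)))))) = Add(81, Mul(-275, Mul(0, Add(-1, 0, Mul(4, 0))))) = Add(81, Mul(-275, Mul(0, Add(-1, 0, 0)))) = Add(81, Mul(-275, Mul(0, -1))) = Add(81, Mul(-275, 0)) = Add(81, 0) = 81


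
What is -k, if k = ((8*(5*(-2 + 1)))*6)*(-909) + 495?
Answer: -218655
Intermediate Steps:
k = 218655 (k = ((8*(5*(-1)))*6)*(-909) + 495 = ((8*(-5))*6)*(-909) + 495 = -40*6*(-909) + 495 = -240*(-909) + 495 = 218160 + 495 = 218655)
-k = -1*218655 = -218655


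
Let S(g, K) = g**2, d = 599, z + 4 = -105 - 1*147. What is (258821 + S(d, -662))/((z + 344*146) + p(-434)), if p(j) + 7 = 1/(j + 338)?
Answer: 59291712/4796255 ≈ 12.362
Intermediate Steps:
z = -256 (z = -4 + (-105 - 1*147) = -4 + (-105 - 147) = -4 - 252 = -256)
p(j) = -7 + 1/(338 + j) (p(j) = -7 + 1/(j + 338) = -7 + 1/(338 + j))
(258821 + S(d, -662))/((z + 344*146) + p(-434)) = (258821 + 599**2)/((-256 + 344*146) + (-2365 - 7*(-434))/(338 - 434)) = (258821 + 358801)/((-256 + 50224) + (-2365 + 3038)/(-96)) = 617622/(49968 - 1/96*673) = 617622/(49968 - 673/96) = 617622/(4796255/96) = 617622*(96/4796255) = 59291712/4796255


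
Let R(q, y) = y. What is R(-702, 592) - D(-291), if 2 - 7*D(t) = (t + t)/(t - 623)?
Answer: 270455/457 ≈ 591.81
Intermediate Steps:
D(t) = 2/7 - 2*t/(7*(-623 + t)) (D(t) = 2/7 - (t + t)/(7*(t - 623)) = 2/7 - 2*t/(7*(-623 + t)))
R(-702, 592) - D(-291) = 592 - (-178)/(-623 - 291) = 592 - (-178)/(-914) = 592 - (-178)*(-1)/914 = 592 - 1*89/457 = 592 - 89/457 = 270455/457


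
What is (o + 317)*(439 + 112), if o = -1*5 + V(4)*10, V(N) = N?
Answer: 193952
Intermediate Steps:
o = 35 (o = -1*5 + 4*10 = -5 + 40 = 35)
(o + 317)*(439 + 112) = (35 + 317)*(439 + 112) = 352*551 = 193952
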